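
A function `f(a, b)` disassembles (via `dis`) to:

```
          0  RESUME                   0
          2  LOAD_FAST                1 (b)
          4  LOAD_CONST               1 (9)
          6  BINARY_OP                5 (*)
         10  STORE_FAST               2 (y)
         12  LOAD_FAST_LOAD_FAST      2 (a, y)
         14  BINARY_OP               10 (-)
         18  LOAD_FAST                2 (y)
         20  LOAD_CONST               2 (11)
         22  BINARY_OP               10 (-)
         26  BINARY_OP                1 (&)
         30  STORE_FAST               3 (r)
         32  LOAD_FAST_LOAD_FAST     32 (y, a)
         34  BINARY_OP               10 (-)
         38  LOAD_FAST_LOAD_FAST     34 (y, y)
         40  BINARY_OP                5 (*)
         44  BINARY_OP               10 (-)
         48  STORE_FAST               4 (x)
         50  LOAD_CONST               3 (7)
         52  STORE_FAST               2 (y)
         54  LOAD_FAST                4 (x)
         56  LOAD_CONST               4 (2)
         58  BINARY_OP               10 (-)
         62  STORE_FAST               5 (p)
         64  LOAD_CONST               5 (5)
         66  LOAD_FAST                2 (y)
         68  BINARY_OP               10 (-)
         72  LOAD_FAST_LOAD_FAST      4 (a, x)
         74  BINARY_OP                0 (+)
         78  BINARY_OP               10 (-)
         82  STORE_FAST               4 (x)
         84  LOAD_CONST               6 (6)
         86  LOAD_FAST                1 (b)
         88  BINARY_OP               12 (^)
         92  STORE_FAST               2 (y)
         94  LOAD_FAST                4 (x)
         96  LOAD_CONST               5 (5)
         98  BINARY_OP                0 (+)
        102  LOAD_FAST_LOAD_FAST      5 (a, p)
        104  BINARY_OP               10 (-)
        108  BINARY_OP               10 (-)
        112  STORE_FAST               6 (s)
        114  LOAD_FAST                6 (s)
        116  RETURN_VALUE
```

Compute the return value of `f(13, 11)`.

-25

LOAD_FAST b → push 11. Stack: [11]
LOAD_CONST → push 9. Stack: [11, 9]
BINARY_OP * → 11 * 9 = 99. Stack: [99]
STORE_FAST y → y=99. Stack: []
LOAD_FAST_LOAD_FAST a,y → push 13,99. Stack: [13, 99]
BINARY_OP - → 13 - 99 = -86. Stack: [-86]
LOAD_FAST y → push 99. Stack: [-86, 99]
LOAD_CONST → push 11. Stack: [-86, 99, 11]
BINARY_OP - → 99 - 11 = 88. Stack: [-86, 88]
BINARY_OP & → -86 & 88 = 8. Stack: [8]
STORE_FAST r → r=8. Stack: []
LOAD_FAST_LOAD_FAST y,a → push 99,13. Stack: [99, 13]
BINARY_OP - → 99 - 13 = 86. Stack: [86]
LOAD_FAST_LOAD_FAST y,y → push 99,99. Stack: [86, 99, 99]
BINARY_OP * → 99 * 99 = 9801. Stack: [86, 9801]
BINARY_OP - → 86 - 9801 = -9715. Stack: [-9715]
STORE_FAST x → x=-9715. Stack: []
LOAD_CONST → push 7. Stack: [7]
STORE_FAST y → y=7. Stack: []
LOAD_FAST x → push -9715. Stack: [-9715]
LOAD_CONST → push 2. Stack: [-9715, 2]
BINARY_OP - → -9715 - 2 = -9717. Stack: [-9717]
STORE_FAST p → p=-9717. Stack: []
LOAD_CONST → push 5. Stack: [5]
LOAD_FAST y → push 7. Stack: [5, 7]
BINARY_OP - → 5 - 7 = -2. Stack: [-2]
LOAD_FAST_LOAD_FAST a,x → push 13,-9715. Stack: [-2, 13, -9715]
BINARY_OP + → 13 + -9715 = -9702. Stack: [-2, -9702]
BINARY_OP - → -2 - -9702 = 9700. Stack: [9700]
STORE_FAST x → x=9700. Stack: []
LOAD_CONST → push 6. Stack: [6]
LOAD_FAST b → push 11. Stack: [6, 11]
BINARY_OP ^ → 6 ^ 11 = 13. Stack: [13]
STORE_FAST y → y=13. Stack: []
LOAD_FAST x → push 9700. Stack: [9700]
LOAD_CONST → push 5. Stack: [9700, 5]
BINARY_OP + → 9700 + 5 = 9705. Stack: [9705]
LOAD_FAST_LOAD_FAST a,p → push 13,-9717. Stack: [9705, 13, -9717]
BINARY_OP - → 13 - -9717 = 9730. Stack: [9705, 9730]
BINARY_OP - → 9705 - 9730 = -25. Stack: [-25]
STORE_FAST s → s=-25. Stack: []
LOAD_FAST s → push -25. Stack: [-25]
RETURN_VALUE → return -25.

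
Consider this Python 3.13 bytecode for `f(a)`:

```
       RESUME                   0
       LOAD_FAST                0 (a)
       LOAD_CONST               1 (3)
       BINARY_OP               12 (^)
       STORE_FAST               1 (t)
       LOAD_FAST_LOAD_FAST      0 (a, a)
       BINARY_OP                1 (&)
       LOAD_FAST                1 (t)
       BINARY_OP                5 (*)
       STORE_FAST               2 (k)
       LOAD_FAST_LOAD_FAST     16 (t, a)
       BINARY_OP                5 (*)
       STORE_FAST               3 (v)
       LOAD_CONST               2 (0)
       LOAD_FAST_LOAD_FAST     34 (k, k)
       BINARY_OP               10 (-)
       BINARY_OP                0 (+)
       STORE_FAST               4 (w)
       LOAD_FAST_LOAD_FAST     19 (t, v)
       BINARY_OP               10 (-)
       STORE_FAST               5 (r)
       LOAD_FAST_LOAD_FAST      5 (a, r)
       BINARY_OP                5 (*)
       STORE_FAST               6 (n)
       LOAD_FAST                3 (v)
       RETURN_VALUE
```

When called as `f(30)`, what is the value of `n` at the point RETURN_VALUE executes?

-25230

LOAD_FAST a → push 30. Stack: [30]
LOAD_CONST → push 3. Stack: [30, 3]
BINARY_OP ^ → 30 ^ 3 = 29. Stack: [29]
STORE_FAST t → t=29. Stack: []
LOAD_FAST_LOAD_FAST a,a → push 30,30. Stack: [30, 30]
BINARY_OP & → 30 & 30 = 30. Stack: [30]
LOAD_FAST t → push 29. Stack: [30, 29]
BINARY_OP * → 30 * 29 = 870. Stack: [870]
STORE_FAST k → k=870. Stack: []
LOAD_FAST_LOAD_FAST t,a → push 29,30. Stack: [29, 30]
BINARY_OP * → 29 * 30 = 870. Stack: [870]
STORE_FAST v → v=870. Stack: []
LOAD_CONST → push 0. Stack: [0]
LOAD_FAST_LOAD_FAST k,k → push 870,870. Stack: [0, 870, 870]
BINARY_OP - → 870 - 870 = 0. Stack: [0, 0]
BINARY_OP + → 0 + 0 = 0. Stack: [0]
STORE_FAST w → w=0. Stack: []
LOAD_FAST_LOAD_FAST t,v → push 29,870. Stack: [29, 870]
BINARY_OP - → 29 - 870 = -841. Stack: [-841]
STORE_FAST r → r=-841. Stack: []
LOAD_FAST_LOAD_FAST a,r → push 30,-841. Stack: [30, -841]
BINARY_OP * → 30 * -841 = -25230. Stack: [-25230]
STORE_FAST n → n=-25230. Stack: []
LOAD_FAST v → push 870. Stack: [870]
RETURN_VALUE → return 870.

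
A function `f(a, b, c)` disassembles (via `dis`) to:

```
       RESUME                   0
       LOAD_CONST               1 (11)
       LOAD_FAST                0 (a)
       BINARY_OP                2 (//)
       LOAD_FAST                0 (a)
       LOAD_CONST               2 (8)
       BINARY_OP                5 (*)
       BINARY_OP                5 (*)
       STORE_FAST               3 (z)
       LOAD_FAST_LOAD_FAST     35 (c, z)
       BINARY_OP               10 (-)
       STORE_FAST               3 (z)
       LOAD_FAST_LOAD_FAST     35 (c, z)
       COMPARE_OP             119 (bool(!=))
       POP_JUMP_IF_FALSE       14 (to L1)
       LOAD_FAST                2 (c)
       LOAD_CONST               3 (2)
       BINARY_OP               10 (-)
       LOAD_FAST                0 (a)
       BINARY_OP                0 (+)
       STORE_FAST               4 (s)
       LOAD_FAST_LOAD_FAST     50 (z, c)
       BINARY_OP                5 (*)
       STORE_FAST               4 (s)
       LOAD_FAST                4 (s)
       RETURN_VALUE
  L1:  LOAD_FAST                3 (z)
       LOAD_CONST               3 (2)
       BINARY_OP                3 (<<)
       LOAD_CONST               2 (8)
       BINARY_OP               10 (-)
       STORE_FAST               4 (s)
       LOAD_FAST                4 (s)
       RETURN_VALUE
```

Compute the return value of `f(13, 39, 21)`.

LOAD_CONST → push 11. Stack: [11]
LOAD_FAST a → push 13. Stack: [11, 13]
BINARY_OP // → 11 // 13 = 0. Stack: [0]
LOAD_FAST a → push 13. Stack: [0, 13]
LOAD_CONST → push 8. Stack: [0, 13, 8]
BINARY_OP * → 13 * 8 = 104. Stack: [0, 104]
BINARY_OP * → 0 * 104 = 0. Stack: [0]
STORE_FAST z → z=0. Stack: []
LOAD_FAST_LOAD_FAST c,z → push 21,0. Stack: [21, 0]
BINARY_OP - → 21 - 0 = 21. Stack: [21]
STORE_FAST z → z=21. Stack: []
LOAD_FAST_LOAD_FAST c,z → push 21,21. Stack: [21, 21]
COMPARE_OP bool(!=) → 21 vs 21 = False. Stack: [False]
POP_JUMP_IF_FALSE → pop False; jump. Stack: []
LOAD_FAST z → push 21. Stack: [21]
LOAD_CONST → push 2. Stack: [21, 2]
BINARY_OP << → 21 << 2 = 84. Stack: [84]
LOAD_CONST → push 8. Stack: [84, 8]
BINARY_OP - → 84 - 8 = 76. Stack: [76]
STORE_FAST s → s=76. Stack: []
LOAD_FAST s → push 76. Stack: [76]
RETURN_VALUE → return 76.

76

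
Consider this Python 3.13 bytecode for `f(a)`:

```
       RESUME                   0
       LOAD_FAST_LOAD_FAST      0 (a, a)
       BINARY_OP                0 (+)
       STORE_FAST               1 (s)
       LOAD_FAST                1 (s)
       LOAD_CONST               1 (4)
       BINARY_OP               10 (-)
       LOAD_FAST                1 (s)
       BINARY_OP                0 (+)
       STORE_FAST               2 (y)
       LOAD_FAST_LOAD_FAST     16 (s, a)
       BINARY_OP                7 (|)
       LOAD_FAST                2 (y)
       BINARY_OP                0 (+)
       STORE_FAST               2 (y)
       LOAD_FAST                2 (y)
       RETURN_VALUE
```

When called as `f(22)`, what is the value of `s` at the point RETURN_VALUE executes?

LOAD_FAST_LOAD_FAST a,a → push 22,22. Stack: [22, 22]
BINARY_OP + → 22 + 22 = 44. Stack: [44]
STORE_FAST s → s=44. Stack: []
LOAD_FAST s → push 44. Stack: [44]
LOAD_CONST → push 4. Stack: [44, 4]
BINARY_OP - → 44 - 4 = 40. Stack: [40]
LOAD_FAST s → push 44. Stack: [40, 44]
BINARY_OP + → 40 + 44 = 84. Stack: [84]
STORE_FAST y → y=84. Stack: []
LOAD_FAST_LOAD_FAST s,a → push 44,22. Stack: [44, 22]
BINARY_OP | → 44 | 22 = 62. Stack: [62]
LOAD_FAST y → push 84. Stack: [62, 84]
BINARY_OP + → 62 + 84 = 146. Stack: [146]
STORE_FAST y → y=146. Stack: []
LOAD_FAST y → push 146. Stack: [146]
RETURN_VALUE → return 146.

44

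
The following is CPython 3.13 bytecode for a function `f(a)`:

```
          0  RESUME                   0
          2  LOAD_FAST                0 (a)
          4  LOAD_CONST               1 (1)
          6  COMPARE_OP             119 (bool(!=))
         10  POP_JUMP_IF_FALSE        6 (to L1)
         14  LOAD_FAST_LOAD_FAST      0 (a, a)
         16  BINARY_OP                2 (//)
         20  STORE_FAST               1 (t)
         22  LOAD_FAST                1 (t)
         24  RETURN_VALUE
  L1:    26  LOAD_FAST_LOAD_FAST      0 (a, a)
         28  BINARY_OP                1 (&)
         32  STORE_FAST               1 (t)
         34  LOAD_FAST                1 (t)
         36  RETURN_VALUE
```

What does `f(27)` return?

1

LOAD_FAST a → push 27. Stack: [27]
LOAD_CONST → push 1. Stack: [27, 1]
COMPARE_OP bool(!=) → 27 vs 1 = True. Stack: [True]
POP_JUMP_IF_FALSE → pop True; no jump. Stack: []
LOAD_FAST_LOAD_FAST a,a → push 27,27. Stack: [27, 27]
BINARY_OP // → 27 // 27 = 1. Stack: [1]
STORE_FAST t → t=1. Stack: []
LOAD_FAST t → push 1. Stack: [1]
RETURN_VALUE → return 1.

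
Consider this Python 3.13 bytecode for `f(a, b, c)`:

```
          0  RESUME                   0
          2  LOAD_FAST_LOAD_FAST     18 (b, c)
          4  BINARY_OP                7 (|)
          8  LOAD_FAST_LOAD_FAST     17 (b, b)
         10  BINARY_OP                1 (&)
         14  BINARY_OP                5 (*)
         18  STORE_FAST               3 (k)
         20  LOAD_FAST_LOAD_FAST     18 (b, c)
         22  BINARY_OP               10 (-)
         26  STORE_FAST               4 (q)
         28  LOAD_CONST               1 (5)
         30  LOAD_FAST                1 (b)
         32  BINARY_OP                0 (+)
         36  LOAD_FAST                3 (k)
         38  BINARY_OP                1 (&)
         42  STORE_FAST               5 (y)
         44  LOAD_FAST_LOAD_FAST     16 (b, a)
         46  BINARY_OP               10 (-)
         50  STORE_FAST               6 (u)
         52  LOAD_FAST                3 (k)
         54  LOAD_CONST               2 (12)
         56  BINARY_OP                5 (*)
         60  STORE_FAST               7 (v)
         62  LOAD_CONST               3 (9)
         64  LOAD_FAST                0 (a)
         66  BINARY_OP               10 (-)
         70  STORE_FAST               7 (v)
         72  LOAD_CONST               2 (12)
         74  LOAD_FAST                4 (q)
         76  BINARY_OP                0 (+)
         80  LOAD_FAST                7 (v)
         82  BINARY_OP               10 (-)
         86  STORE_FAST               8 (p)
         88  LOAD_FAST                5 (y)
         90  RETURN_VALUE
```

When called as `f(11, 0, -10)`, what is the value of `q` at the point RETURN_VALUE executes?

LOAD_FAST_LOAD_FAST b,c → push 0,-10. Stack: [0, -10]
BINARY_OP | → 0 | -10 = -10. Stack: [-10]
LOAD_FAST_LOAD_FAST b,b → push 0,0. Stack: [-10, 0, 0]
BINARY_OP & → 0 & 0 = 0. Stack: [-10, 0]
BINARY_OP * → -10 * 0 = 0. Stack: [0]
STORE_FAST k → k=0. Stack: []
LOAD_FAST_LOAD_FAST b,c → push 0,-10. Stack: [0, -10]
BINARY_OP - → 0 - -10 = 10. Stack: [10]
STORE_FAST q → q=10. Stack: []
LOAD_CONST → push 5. Stack: [5]
LOAD_FAST b → push 0. Stack: [5, 0]
BINARY_OP + → 5 + 0 = 5. Stack: [5]
LOAD_FAST k → push 0. Stack: [5, 0]
BINARY_OP & → 5 & 0 = 0. Stack: [0]
STORE_FAST y → y=0. Stack: []
LOAD_FAST_LOAD_FAST b,a → push 0,11. Stack: [0, 11]
BINARY_OP - → 0 - 11 = -11. Stack: [-11]
STORE_FAST u → u=-11. Stack: []
LOAD_FAST k → push 0. Stack: [0]
LOAD_CONST → push 12. Stack: [0, 12]
BINARY_OP * → 0 * 12 = 0. Stack: [0]
STORE_FAST v → v=0. Stack: []
LOAD_CONST → push 9. Stack: [9]
LOAD_FAST a → push 11. Stack: [9, 11]
BINARY_OP - → 9 - 11 = -2. Stack: [-2]
STORE_FAST v → v=-2. Stack: []
LOAD_CONST → push 12. Stack: [12]
LOAD_FAST q → push 10. Stack: [12, 10]
BINARY_OP + → 12 + 10 = 22. Stack: [22]
LOAD_FAST v → push -2. Stack: [22, -2]
BINARY_OP - → 22 - -2 = 24. Stack: [24]
STORE_FAST p → p=24. Stack: []
LOAD_FAST y → push 0. Stack: [0]
RETURN_VALUE → return 0.

10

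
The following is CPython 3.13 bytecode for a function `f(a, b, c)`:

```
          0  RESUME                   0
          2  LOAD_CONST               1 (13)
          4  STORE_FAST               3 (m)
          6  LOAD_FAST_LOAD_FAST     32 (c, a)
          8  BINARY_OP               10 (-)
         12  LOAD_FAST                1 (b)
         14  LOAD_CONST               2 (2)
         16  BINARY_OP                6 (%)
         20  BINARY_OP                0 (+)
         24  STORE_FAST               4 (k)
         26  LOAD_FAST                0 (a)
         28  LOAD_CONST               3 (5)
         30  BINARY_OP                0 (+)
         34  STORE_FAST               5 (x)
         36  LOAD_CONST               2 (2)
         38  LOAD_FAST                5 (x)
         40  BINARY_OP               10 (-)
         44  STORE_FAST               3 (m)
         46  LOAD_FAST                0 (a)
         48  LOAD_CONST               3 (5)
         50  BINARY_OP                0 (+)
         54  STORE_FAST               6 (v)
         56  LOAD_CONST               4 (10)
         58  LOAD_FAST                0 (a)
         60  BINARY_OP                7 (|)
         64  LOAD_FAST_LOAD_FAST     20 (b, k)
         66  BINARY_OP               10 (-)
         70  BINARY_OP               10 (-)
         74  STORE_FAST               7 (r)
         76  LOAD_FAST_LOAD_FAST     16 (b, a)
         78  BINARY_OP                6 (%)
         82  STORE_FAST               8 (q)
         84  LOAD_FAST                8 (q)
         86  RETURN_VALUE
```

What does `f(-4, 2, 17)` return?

-2

LOAD_CONST → push 13. Stack: [13]
STORE_FAST m → m=13. Stack: []
LOAD_FAST_LOAD_FAST c,a → push 17,-4. Stack: [17, -4]
BINARY_OP - → 17 - -4 = 21. Stack: [21]
LOAD_FAST b → push 2. Stack: [21, 2]
LOAD_CONST → push 2. Stack: [21, 2, 2]
BINARY_OP % → 2 % 2 = 0. Stack: [21, 0]
BINARY_OP + → 21 + 0 = 21. Stack: [21]
STORE_FAST k → k=21. Stack: []
LOAD_FAST a → push -4. Stack: [-4]
LOAD_CONST → push 5. Stack: [-4, 5]
BINARY_OP + → -4 + 5 = 1. Stack: [1]
STORE_FAST x → x=1. Stack: []
LOAD_CONST → push 2. Stack: [2]
LOAD_FAST x → push 1. Stack: [2, 1]
BINARY_OP - → 2 - 1 = 1. Stack: [1]
STORE_FAST m → m=1. Stack: []
LOAD_FAST a → push -4. Stack: [-4]
LOAD_CONST → push 5. Stack: [-4, 5]
BINARY_OP + → -4 + 5 = 1. Stack: [1]
STORE_FAST v → v=1. Stack: []
LOAD_CONST → push 10. Stack: [10]
LOAD_FAST a → push -4. Stack: [10, -4]
BINARY_OP | → 10 | -4 = -2. Stack: [-2]
LOAD_FAST_LOAD_FAST b,k → push 2,21. Stack: [-2, 2, 21]
BINARY_OP - → 2 - 21 = -19. Stack: [-2, -19]
BINARY_OP - → -2 - -19 = 17. Stack: [17]
STORE_FAST r → r=17. Stack: []
LOAD_FAST_LOAD_FAST b,a → push 2,-4. Stack: [2, -4]
BINARY_OP % → 2 % -4 = -2. Stack: [-2]
STORE_FAST q → q=-2. Stack: []
LOAD_FAST q → push -2. Stack: [-2]
RETURN_VALUE → return -2.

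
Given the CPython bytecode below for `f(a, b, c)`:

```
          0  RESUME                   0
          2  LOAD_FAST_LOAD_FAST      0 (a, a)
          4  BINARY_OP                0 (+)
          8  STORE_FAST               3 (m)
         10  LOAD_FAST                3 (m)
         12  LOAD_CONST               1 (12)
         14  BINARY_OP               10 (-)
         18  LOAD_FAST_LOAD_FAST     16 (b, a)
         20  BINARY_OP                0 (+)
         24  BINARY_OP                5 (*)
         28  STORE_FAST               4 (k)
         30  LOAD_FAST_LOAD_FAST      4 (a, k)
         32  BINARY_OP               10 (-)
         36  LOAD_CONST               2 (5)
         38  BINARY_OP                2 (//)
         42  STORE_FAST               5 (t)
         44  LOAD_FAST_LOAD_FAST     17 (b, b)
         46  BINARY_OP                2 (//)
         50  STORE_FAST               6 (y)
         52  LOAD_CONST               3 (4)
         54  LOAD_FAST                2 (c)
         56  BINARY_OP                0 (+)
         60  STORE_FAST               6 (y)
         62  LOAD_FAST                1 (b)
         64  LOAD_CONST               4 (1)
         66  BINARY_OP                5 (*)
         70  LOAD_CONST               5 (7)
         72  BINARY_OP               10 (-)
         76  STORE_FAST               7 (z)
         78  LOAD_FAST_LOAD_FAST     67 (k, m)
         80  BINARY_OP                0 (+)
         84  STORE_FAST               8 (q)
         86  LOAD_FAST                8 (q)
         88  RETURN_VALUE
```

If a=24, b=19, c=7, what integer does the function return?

LOAD_FAST_LOAD_FAST a,a → push 24,24. Stack: [24, 24]
BINARY_OP + → 24 + 24 = 48. Stack: [48]
STORE_FAST m → m=48. Stack: []
LOAD_FAST m → push 48. Stack: [48]
LOAD_CONST → push 12. Stack: [48, 12]
BINARY_OP - → 48 - 12 = 36. Stack: [36]
LOAD_FAST_LOAD_FAST b,a → push 19,24. Stack: [36, 19, 24]
BINARY_OP + → 19 + 24 = 43. Stack: [36, 43]
BINARY_OP * → 36 * 43 = 1548. Stack: [1548]
STORE_FAST k → k=1548. Stack: []
LOAD_FAST_LOAD_FAST a,k → push 24,1548. Stack: [24, 1548]
BINARY_OP - → 24 - 1548 = -1524. Stack: [-1524]
LOAD_CONST → push 5. Stack: [-1524, 5]
BINARY_OP // → -1524 // 5 = -305. Stack: [-305]
STORE_FAST t → t=-305. Stack: []
LOAD_FAST_LOAD_FAST b,b → push 19,19. Stack: [19, 19]
BINARY_OP // → 19 // 19 = 1. Stack: [1]
STORE_FAST y → y=1. Stack: []
LOAD_CONST → push 4. Stack: [4]
LOAD_FAST c → push 7. Stack: [4, 7]
BINARY_OP + → 4 + 7 = 11. Stack: [11]
STORE_FAST y → y=11. Stack: []
LOAD_FAST b → push 19. Stack: [19]
LOAD_CONST → push 1. Stack: [19, 1]
BINARY_OP * → 19 * 1 = 19. Stack: [19]
LOAD_CONST → push 7. Stack: [19, 7]
BINARY_OP - → 19 - 7 = 12. Stack: [12]
STORE_FAST z → z=12. Stack: []
LOAD_FAST_LOAD_FAST k,m → push 1548,48. Stack: [1548, 48]
BINARY_OP + → 1548 + 48 = 1596. Stack: [1596]
STORE_FAST q → q=1596. Stack: []
LOAD_FAST q → push 1596. Stack: [1596]
RETURN_VALUE → return 1596.

1596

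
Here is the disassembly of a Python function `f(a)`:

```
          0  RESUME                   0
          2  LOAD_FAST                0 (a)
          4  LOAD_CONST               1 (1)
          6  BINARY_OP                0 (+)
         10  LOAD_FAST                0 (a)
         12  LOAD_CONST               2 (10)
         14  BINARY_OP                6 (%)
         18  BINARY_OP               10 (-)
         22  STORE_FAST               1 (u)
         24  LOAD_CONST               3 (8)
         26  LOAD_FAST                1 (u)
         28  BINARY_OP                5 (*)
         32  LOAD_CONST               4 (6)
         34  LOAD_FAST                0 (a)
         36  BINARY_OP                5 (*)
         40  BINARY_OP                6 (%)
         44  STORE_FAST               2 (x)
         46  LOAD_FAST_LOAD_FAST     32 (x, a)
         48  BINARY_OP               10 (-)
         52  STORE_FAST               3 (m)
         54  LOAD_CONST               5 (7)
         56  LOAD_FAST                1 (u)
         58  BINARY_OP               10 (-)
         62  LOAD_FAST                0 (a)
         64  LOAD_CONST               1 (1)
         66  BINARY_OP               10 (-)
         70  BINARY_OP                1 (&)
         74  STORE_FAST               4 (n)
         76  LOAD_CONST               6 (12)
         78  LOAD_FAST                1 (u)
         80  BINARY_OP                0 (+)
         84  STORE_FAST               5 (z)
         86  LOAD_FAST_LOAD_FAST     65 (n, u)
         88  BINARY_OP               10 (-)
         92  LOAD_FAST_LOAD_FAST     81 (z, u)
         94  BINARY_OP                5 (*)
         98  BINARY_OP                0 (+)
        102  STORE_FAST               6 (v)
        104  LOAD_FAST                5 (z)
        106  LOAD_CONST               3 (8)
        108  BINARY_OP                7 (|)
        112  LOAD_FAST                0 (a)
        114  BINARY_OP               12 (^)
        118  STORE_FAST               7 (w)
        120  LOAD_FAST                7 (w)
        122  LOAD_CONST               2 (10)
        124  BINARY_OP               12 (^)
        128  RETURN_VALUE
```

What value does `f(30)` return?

63

LOAD_FAST a → push 30. Stack: [30]
LOAD_CONST → push 1. Stack: [30, 1]
BINARY_OP + → 30 + 1 = 31. Stack: [31]
LOAD_FAST a → push 30. Stack: [31, 30]
LOAD_CONST → push 10. Stack: [31, 30, 10]
BINARY_OP % → 30 % 10 = 0. Stack: [31, 0]
BINARY_OP - → 31 - 0 = 31. Stack: [31]
STORE_FAST u → u=31. Stack: []
LOAD_CONST → push 8. Stack: [8]
LOAD_FAST u → push 31. Stack: [8, 31]
BINARY_OP * → 8 * 31 = 248. Stack: [248]
LOAD_CONST → push 6. Stack: [248, 6]
LOAD_FAST a → push 30. Stack: [248, 6, 30]
BINARY_OP * → 6 * 30 = 180. Stack: [248, 180]
BINARY_OP % → 248 % 180 = 68. Stack: [68]
STORE_FAST x → x=68. Stack: []
LOAD_FAST_LOAD_FAST x,a → push 68,30. Stack: [68, 30]
BINARY_OP - → 68 - 30 = 38. Stack: [38]
STORE_FAST m → m=38. Stack: []
LOAD_CONST → push 7. Stack: [7]
LOAD_FAST u → push 31. Stack: [7, 31]
BINARY_OP - → 7 - 31 = -24. Stack: [-24]
LOAD_FAST a → push 30. Stack: [-24, 30]
LOAD_CONST → push 1. Stack: [-24, 30, 1]
BINARY_OP - → 30 - 1 = 29. Stack: [-24, 29]
BINARY_OP & → -24 & 29 = 8. Stack: [8]
STORE_FAST n → n=8. Stack: []
LOAD_CONST → push 12. Stack: [12]
LOAD_FAST u → push 31. Stack: [12, 31]
BINARY_OP + → 12 + 31 = 43. Stack: [43]
STORE_FAST z → z=43. Stack: []
LOAD_FAST_LOAD_FAST n,u → push 8,31. Stack: [8, 31]
BINARY_OP - → 8 - 31 = -23. Stack: [-23]
LOAD_FAST_LOAD_FAST z,u → push 43,31. Stack: [-23, 43, 31]
BINARY_OP * → 43 * 31 = 1333. Stack: [-23, 1333]
BINARY_OP + → -23 + 1333 = 1310. Stack: [1310]
STORE_FAST v → v=1310. Stack: []
LOAD_FAST z → push 43. Stack: [43]
LOAD_CONST → push 8. Stack: [43, 8]
BINARY_OP | → 43 | 8 = 43. Stack: [43]
LOAD_FAST a → push 30. Stack: [43, 30]
BINARY_OP ^ → 43 ^ 30 = 53. Stack: [53]
STORE_FAST w → w=53. Stack: []
LOAD_FAST w → push 53. Stack: [53]
LOAD_CONST → push 10. Stack: [53, 10]
BINARY_OP ^ → 53 ^ 10 = 63. Stack: [63]
RETURN_VALUE → return 63.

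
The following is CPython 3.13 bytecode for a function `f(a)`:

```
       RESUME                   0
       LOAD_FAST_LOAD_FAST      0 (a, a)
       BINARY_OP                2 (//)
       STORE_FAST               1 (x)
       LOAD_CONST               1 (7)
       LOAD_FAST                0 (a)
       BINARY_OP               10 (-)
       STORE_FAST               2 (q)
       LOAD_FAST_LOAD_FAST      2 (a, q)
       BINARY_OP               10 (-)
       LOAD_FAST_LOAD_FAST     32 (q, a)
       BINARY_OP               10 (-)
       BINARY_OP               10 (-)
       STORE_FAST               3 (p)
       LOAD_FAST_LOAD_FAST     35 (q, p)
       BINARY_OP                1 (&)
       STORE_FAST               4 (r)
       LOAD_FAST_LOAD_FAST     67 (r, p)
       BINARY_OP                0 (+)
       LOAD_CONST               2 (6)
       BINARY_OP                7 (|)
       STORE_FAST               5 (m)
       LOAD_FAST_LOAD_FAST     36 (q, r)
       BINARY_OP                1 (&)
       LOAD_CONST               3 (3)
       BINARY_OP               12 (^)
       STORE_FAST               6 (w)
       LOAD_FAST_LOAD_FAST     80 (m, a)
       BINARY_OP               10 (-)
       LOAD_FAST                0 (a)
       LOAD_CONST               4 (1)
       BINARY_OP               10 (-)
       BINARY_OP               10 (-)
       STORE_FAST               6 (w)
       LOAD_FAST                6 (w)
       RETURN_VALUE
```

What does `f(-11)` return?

LOAD_FAST_LOAD_FAST a,a → push -11,-11. Stack: [-11, -11]
BINARY_OP // → -11 // -11 = 1. Stack: [1]
STORE_FAST x → x=1. Stack: []
LOAD_CONST → push 7. Stack: [7]
LOAD_FAST a → push -11. Stack: [7, -11]
BINARY_OP - → 7 - -11 = 18. Stack: [18]
STORE_FAST q → q=18. Stack: []
LOAD_FAST_LOAD_FAST a,q → push -11,18. Stack: [-11, 18]
BINARY_OP - → -11 - 18 = -29. Stack: [-29]
LOAD_FAST_LOAD_FAST q,a → push 18,-11. Stack: [-29, 18, -11]
BINARY_OP - → 18 - -11 = 29. Stack: [-29, 29]
BINARY_OP - → -29 - 29 = -58. Stack: [-58]
STORE_FAST p → p=-58. Stack: []
LOAD_FAST_LOAD_FAST q,p → push 18,-58. Stack: [18, -58]
BINARY_OP & → 18 & -58 = 2. Stack: [2]
STORE_FAST r → r=2. Stack: []
LOAD_FAST_LOAD_FAST r,p → push 2,-58. Stack: [2, -58]
BINARY_OP + → 2 + -58 = -56. Stack: [-56]
LOAD_CONST → push 6. Stack: [-56, 6]
BINARY_OP | → -56 | 6 = -50. Stack: [-50]
STORE_FAST m → m=-50. Stack: []
LOAD_FAST_LOAD_FAST q,r → push 18,2. Stack: [18, 2]
BINARY_OP & → 18 & 2 = 2. Stack: [2]
LOAD_CONST → push 3. Stack: [2, 3]
BINARY_OP ^ → 2 ^ 3 = 1. Stack: [1]
STORE_FAST w → w=1. Stack: []
LOAD_FAST_LOAD_FAST m,a → push -50,-11. Stack: [-50, -11]
BINARY_OP - → -50 - -11 = -39. Stack: [-39]
LOAD_FAST a → push -11. Stack: [-39, -11]
LOAD_CONST → push 1. Stack: [-39, -11, 1]
BINARY_OP - → -11 - 1 = -12. Stack: [-39, -12]
BINARY_OP - → -39 - -12 = -27. Stack: [-27]
STORE_FAST w → w=-27. Stack: []
LOAD_FAST w → push -27. Stack: [-27]
RETURN_VALUE → return -27.

-27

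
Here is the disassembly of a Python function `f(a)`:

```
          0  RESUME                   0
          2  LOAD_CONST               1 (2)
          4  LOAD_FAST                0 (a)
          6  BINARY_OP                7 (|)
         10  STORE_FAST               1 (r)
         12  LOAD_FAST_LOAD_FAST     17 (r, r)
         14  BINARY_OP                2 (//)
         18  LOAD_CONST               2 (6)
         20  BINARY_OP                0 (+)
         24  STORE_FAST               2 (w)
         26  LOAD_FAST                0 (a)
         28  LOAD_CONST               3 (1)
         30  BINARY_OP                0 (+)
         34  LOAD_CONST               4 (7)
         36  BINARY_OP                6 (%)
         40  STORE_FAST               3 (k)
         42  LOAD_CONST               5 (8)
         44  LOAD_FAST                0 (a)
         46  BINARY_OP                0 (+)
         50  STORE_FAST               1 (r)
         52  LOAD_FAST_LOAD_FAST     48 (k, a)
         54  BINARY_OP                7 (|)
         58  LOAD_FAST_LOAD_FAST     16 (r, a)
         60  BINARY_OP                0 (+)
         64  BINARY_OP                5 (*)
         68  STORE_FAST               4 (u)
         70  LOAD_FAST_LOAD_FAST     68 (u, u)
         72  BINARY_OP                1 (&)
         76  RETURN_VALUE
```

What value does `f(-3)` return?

LOAD_CONST → push 2. Stack: [2]
LOAD_FAST a → push -3. Stack: [2, -3]
BINARY_OP | → 2 | -3 = -1. Stack: [-1]
STORE_FAST r → r=-1. Stack: []
LOAD_FAST_LOAD_FAST r,r → push -1,-1. Stack: [-1, -1]
BINARY_OP // → -1 // -1 = 1. Stack: [1]
LOAD_CONST → push 6. Stack: [1, 6]
BINARY_OP + → 1 + 6 = 7. Stack: [7]
STORE_FAST w → w=7. Stack: []
LOAD_FAST a → push -3. Stack: [-3]
LOAD_CONST → push 1. Stack: [-3, 1]
BINARY_OP + → -3 + 1 = -2. Stack: [-2]
LOAD_CONST → push 7. Stack: [-2, 7]
BINARY_OP % → -2 % 7 = 5. Stack: [5]
STORE_FAST k → k=5. Stack: []
LOAD_CONST → push 8. Stack: [8]
LOAD_FAST a → push -3. Stack: [8, -3]
BINARY_OP + → 8 + -3 = 5. Stack: [5]
STORE_FAST r → r=5. Stack: []
LOAD_FAST_LOAD_FAST k,a → push 5,-3. Stack: [5, -3]
BINARY_OP | → 5 | -3 = -3. Stack: [-3]
LOAD_FAST_LOAD_FAST r,a → push 5,-3. Stack: [-3, 5, -3]
BINARY_OP + → 5 + -3 = 2. Stack: [-3, 2]
BINARY_OP * → -3 * 2 = -6. Stack: [-6]
STORE_FAST u → u=-6. Stack: []
LOAD_FAST_LOAD_FAST u,u → push -6,-6. Stack: [-6, -6]
BINARY_OP & → -6 & -6 = -6. Stack: [-6]
RETURN_VALUE → return -6.

-6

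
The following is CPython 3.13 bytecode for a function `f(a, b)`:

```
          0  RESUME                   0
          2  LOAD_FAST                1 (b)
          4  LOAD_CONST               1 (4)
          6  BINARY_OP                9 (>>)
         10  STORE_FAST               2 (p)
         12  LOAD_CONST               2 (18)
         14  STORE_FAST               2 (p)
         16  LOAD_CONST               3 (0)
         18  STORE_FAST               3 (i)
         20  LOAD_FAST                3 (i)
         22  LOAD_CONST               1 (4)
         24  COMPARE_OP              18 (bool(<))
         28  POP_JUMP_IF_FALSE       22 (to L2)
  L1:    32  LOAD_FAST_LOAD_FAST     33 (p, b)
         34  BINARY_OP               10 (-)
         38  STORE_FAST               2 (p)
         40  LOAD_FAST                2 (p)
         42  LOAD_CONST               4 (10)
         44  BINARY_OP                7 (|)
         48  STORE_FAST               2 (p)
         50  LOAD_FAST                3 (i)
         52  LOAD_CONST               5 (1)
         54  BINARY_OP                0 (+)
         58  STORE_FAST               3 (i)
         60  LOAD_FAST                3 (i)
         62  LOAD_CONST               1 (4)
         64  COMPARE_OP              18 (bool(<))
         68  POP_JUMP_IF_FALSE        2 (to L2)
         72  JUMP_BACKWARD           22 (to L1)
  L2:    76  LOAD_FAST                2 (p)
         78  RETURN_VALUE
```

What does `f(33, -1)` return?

42

LOAD_FAST b → push -1
LOAD_CONST → push 4
BINARY_OP >> → -1 >> 4 = -1
STORE_FAST p → p=-1
LOAD_CONST → push 18
STORE_FAST p → p=18
LOAD_CONST → push 0
STORE_FAST i → i=0
LOAD_FAST i → push 0
LOAD_CONST → push 4
COMPARE_OP bool(<) → 0 vs 4 = True
POP_JUMP_IF_FALSE → pop True; no jump
LOAD_FAST_LOAD_FAST p,b → push 18,-1
BINARY_OP - → 18 - -1 = 19
STORE_FAST p → p=19
LOAD_FAST p → push 19
LOAD_CONST → push 10
BINARY_OP | → 19 | 10 = 27
STORE_FAST p → p=27
LOAD_FAST i → push 0
LOAD_CONST → push 1
BINARY_OP + → 0 + 1 = 1
STORE_FAST i → i=1
LOAD_FAST i → push 1
LOAD_CONST → push 4
COMPARE_OP bool(<) → 1 vs 4 = True
POP_JUMP_IF_FALSE → pop True; no jump
LOAD_FAST_LOAD_FAST p,b → push 27,-1
BINARY_OP - → 27 - -1 = 28
STORE_FAST p → p=28
LOAD_FAST p → push 28
LOAD_CONST → push 10
BINARY_OP | → 28 | 10 = 30
STORE_FAST p → p=30
LOAD_FAST i → push 1
LOAD_CONST → push 1
BINARY_OP + → 1 + 1 = 2
STORE_FAST i → i=2
LOAD_FAST i → push 2
LOAD_CONST → push 4
COMPARE_OP bool(<) → 2 vs 4 = True
POP_JUMP_IF_FALSE → pop True; no jump
LOAD_FAST_LOAD_FAST p,b → push 30,-1
BINARY_OP - → 30 - -1 = 31
STORE_FAST p → p=31
LOAD_FAST p → push 31
LOAD_CONST → push 10
BINARY_OP | → 31 | 10 = 31
STORE_FAST p → p=31
LOAD_FAST i → push 2
LOAD_CONST → push 1
BINARY_OP + → 2 + 1 = 3
STORE_FAST i → i=3
LOAD_FAST i → push 3
LOAD_CONST → push 4
COMPARE_OP bool(<) → 3 vs 4 = True
POP_JUMP_IF_FALSE → pop True; no jump
LOAD_FAST_LOAD_FAST p,b → push 31,-1
BINARY_OP - → 31 - -1 = 32
STORE_FAST p → p=32
LOAD_FAST p → push 32
LOAD_CONST → push 10
BINARY_OP | → 32 | 10 = 42
STORE_FAST p → p=42
LOAD_FAST i → push 3
LOAD_CONST → push 1
BINARY_OP + → 3 + 1 = 4
STORE_FAST i → i=4
LOAD_FAST i → push 4
LOAD_CONST → push 4
COMPARE_OP bool(<) → 4 vs 4 = False
POP_JUMP_IF_FALSE → pop False; jump
LOAD_FAST p → push 42
RETURN_VALUE → return 42.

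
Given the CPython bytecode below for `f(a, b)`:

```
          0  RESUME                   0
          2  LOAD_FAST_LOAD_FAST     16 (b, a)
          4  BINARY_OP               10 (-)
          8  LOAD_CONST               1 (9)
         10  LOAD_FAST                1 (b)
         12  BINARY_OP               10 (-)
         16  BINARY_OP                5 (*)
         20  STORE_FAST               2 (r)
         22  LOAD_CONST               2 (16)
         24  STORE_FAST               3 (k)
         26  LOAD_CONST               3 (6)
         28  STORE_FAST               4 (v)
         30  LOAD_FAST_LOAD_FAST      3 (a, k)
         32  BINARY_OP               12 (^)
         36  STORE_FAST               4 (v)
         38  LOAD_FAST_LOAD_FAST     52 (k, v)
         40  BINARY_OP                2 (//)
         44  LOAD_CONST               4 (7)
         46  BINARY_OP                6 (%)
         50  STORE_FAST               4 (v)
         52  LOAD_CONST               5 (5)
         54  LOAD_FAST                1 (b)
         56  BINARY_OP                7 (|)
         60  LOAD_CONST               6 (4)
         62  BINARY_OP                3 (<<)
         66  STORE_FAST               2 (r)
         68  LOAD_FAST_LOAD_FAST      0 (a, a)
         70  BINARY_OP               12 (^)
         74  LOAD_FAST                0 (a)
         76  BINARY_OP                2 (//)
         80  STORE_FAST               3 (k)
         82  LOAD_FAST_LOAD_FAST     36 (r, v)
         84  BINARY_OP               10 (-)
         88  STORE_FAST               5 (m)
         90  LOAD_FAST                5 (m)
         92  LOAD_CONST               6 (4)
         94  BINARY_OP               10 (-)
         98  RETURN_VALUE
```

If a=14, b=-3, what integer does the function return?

-52

LOAD_FAST_LOAD_FAST b,a → push -3,14. Stack: [-3, 14]
BINARY_OP - → -3 - 14 = -17. Stack: [-17]
LOAD_CONST → push 9. Stack: [-17, 9]
LOAD_FAST b → push -3. Stack: [-17, 9, -3]
BINARY_OP - → 9 - -3 = 12. Stack: [-17, 12]
BINARY_OP * → -17 * 12 = -204. Stack: [-204]
STORE_FAST r → r=-204. Stack: []
LOAD_CONST → push 16. Stack: [16]
STORE_FAST k → k=16. Stack: []
LOAD_CONST → push 6. Stack: [6]
STORE_FAST v → v=6. Stack: []
LOAD_FAST_LOAD_FAST a,k → push 14,16. Stack: [14, 16]
BINARY_OP ^ → 14 ^ 16 = 30. Stack: [30]
STORE_FAST v → v=30. Stack: []
LOAD_FAST_LOAD_FAST k,v → push 16,30. Stack: [16, 30]
BINARY_OP // → 16 // 30 = 0. Stack: [0]
LOAD_CONST → push 7. Stack: [0, 7]
BINARY_OP % → 0 % 7 = 0. Stack: [0]
STORE_FAST v → v=0. Stack: []
LOAD_CONST → push 5. Stack: [5]
LOAD_FAST b → push -3. Stack: [5, -3]
BINARY_OP | → 5 | -3 = -3. Stack: [-3]
LOAD_CONST → push 4. Stack: [-3, 4]
BINARY_OP << → -3 << 4 = -48. Stack: [-48]
STORE_FAST r → r=-48. Stack: []
LOAD_FAST_LOAD_FAST a,a → push 14,14. Stack: [14, 14]
BINARY_OP ^ → 14 ^ 14 = 0. Stack: [0]
LOAD_FAST a → push 14. Stack: [0, 14]
BINARY_OP // → 0 // 14 = 0. Stack: [0]
STORE_FAST k → k=0. Stack: []
LOAD_FAST_LOAD_FAST r,v → push -48,0. Stack: [-48, 0]
BINARY_OP - → -48 - 0 = -48. Stack: [-48]
STORE_FAST m → m=-48. Stack: []
LOAD_FAST m → push -48. Stack: [-48]
LOAD_CONST → push 4. Stack: [-48, 4]
BINARY_OP - → -48 - 4 = -52. Stack: [-52]
RETURN_VALUE → return -52.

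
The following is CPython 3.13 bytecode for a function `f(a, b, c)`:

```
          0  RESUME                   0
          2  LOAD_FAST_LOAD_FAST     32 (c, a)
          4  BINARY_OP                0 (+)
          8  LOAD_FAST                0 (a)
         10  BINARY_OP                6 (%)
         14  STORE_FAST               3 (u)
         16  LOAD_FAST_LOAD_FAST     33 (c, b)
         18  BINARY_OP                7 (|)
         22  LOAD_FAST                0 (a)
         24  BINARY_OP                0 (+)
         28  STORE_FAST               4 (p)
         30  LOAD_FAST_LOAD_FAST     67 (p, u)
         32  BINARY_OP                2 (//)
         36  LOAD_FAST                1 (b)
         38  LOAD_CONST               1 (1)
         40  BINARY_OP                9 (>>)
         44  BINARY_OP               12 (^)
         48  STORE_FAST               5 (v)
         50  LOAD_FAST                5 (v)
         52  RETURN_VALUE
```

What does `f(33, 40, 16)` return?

LOAD_FAST_LOAD_FAST c,a → push 16,33. Stack: [16, 33]
BINARY_OP + → 16 + 33 = 49. Stack: [49]
LOAD_FAST a → push 33. Stack: [49, 33]
BINARY_OP % → 49 % 33 = 16. Stack: [16]
STORE_FAST u → u=16. Stack: []
LOAD_FAST_LOAD_FAST c,b → push 16,40. Stack: [16, 40]
BINARY_OP | → 16 | 40 = 56. Stack: [56]
LOAD_FAST a → push 33. Stack: [56, 33]
BINARY_OP + → 56 + 33 = 89. Stack: [89]
STORE_FAST p → p=89. Stack: []
LOAD_FAST_LOAD_FAST p,u → push 89,16. Stack: [89, 16]
BINARY_OP // → 89 // 16 = 5. Stack: [5]
LOAD_FAST b → push 40. Stack: [5, 40]
LOAD_CONST → push 1. Stack: [5, 40, 1]
BINARY_OP >> → 40 >> 1 = 20. Stack: [5, 20]
BINARY_OP ^ → 5 ^ 20 = 17. Stack: [17]
STORE_FAST v → v=17. Stack: []
LOAD_FAST v → push 17. Stack: [17]
RETURN_VALUE → return 17.

17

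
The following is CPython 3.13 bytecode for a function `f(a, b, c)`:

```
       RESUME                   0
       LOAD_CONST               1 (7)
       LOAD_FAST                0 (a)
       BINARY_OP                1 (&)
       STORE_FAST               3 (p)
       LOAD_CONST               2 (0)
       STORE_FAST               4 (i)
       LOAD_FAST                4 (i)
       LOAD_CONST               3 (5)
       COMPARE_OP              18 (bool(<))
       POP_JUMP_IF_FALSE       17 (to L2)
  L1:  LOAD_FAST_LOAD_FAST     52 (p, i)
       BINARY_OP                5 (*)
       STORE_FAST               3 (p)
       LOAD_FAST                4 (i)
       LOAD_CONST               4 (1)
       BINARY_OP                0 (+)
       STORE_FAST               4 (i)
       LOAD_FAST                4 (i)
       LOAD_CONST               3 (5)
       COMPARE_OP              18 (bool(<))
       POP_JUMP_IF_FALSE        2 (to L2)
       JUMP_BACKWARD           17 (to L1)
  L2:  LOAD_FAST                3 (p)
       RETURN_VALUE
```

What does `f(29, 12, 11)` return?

LOAD_CONST → push 7
LOAD_FAST a → push 29
BINARY_OP & → 7 & 29 = 5
STORE_FAST p → p=5
LOAD_CONST → push 0
STORE_FAST i → i=0
LOAD_FAST i → push 0
LOAD_CONST → push 5
COMPARE_OP bool(<) → 0 vs 5 = True
POP_JUMP_IF_FALSE → pop True; no jump
LOAD_FAST_LOAD_FAST p,i → push 5,0
BINARY_OP * → 5 * 0 = 0
STORE_FAST p → p=0
LOAD_FAST i → push 0
LOAD_CONST → push 1
BINARY_OP + → 0 + 1 = 1
STORE_FAST i → i=1
LOAD_FAST i → push 1
LOAD_CONST → push 5
COMPARE_OP bool(<) → 1 vs 5 = True
POP_JUMP_IF_FALSE → pop True; no jump
LOAD_FAST_LOAD_FAST p,i → push 0,1
BINARY_OP * → 0 * 1 = 0
STORE_FAST p → p=0
LOAD_FAST i → push 1
LOAD_CONST → push 1
BINARY_OP + → 1 + 1 = 2
STORE_FAST i → i=2
LOAD_FAST i → push 2
LOAD_CONST → push 5
COMPARE_OP bool(<) → 2 vs 5 = True
POP_JUMP_IF_FALSE → pop True; no jump
LOAD_FAST_LOAD_FAST p,i → push 0,2
BINARY_OP * → 0 * 2 = 0
STORE_FAST p → p=0
LOAD_FAST i → push 2
LOAD_CONST → push 1
BINARY_OP + → 2 + 1 = 3
STORE_FAST i → i=3
LOAD_FAST i → push 3
LOAD_CONST → push 5
COMPARE_OP bool(<) → 3 vs 5 = True
POP_JUMP_IF_FALSE → pop True; no jump
LOAD_FAST_LOAD_FAST p,i → push 0,3
BINARY_OP * → 0 * 3 = 0
STORE_FAST p → p=0
LOAD_FAST i → push 3
LOAD_CONST → push 1
BINARY_OP + → 3 + 1 = 4
STORE_FAST i → i=4
LOAD_FAST i → push 4
LOAD_CONST → push 5
COMPARE_OP bool(<) → 4 vs 5 = True
POP_JUMP_IF_FALSE → pop True; no jump
LOAD_FAST_LOAD_FAST p,i → push 0,4
BINARY_OP * → 0 * 4 = 0
STORE_FAST p → p=0
LOAD_FAST i → push 4
LOAD_CONST → push 1
BINARY_OP + → 4 + 1 = 5
STORE_FAST i → i=5
LOAD_FAST i → push 5
LOAD_CONST → push 5
COMPARE_OP bool(<) → 5 vs 5 = False
POP_JUMP_IF_FALSE → pop False; jump
LOAD_FAST p → push 0
RETURN_VALUE → return 0.

0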